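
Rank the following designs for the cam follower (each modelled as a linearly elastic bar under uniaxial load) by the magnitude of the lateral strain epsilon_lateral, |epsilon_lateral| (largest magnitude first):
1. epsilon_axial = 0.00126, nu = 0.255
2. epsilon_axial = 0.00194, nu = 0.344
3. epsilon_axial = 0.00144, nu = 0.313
Model: a linearly elastic bar under uniaxial load, so epsilon_lateral = -nu·epsilon_axial (SI units).
  Case 1: epsilon_lateral = -(0.255 × 0.00126) = -0.0003213
  Case 2: epsilon_lateral = -(0.344 × 0.00194) = -0.0006674
  Case 3: epsilon_lateral = -(0.313 × 0.00144) = -0.0004507
Ordering by |epsilon_lateral|: 0.0006674 (case 2) > 0.0004507 (case 3) > 0.0003213 (case 1)
Final answer: 2, 3, 1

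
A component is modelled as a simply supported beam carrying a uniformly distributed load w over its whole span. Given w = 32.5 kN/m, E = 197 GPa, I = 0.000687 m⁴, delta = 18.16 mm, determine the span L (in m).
Model: a simply supported beam carrying a uniformly distributed load w over its whole span, so delta = (5·w·L^4) / (384·E·I).
Solve for L: L = ((384·delta·E·I) / (5·w))^(1/4).
Convert to SI units:
  w = 32.5 kN/m = 32500 N/m
  E = 197 GPa = 1.97 × 10¹¹ Pa
  delta = 18.16 mm = 0.01816 m
Substitute:
  L = ((384 × 0.01816 × (1.97 × 10¹¹) × 0.000687) / (5 × 32500))^(1/4)
  L = 8.73 m
Final answer: L = 8.73 m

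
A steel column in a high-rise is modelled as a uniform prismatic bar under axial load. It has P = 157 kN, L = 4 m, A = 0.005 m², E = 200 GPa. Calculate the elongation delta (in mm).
Model: a uniform prismatic bar under axial load, so delta = (P·L) / (A·E).
Convert to SI units:
  P = 157 kN = 157000 N
  E = 200 GPa = 2 × 10¹¹ Pa
Substitute:
  delta = (157000 × 4) / (0.005 × (2 × 10¹¹))
  delta = 0.000628 m
Convert: delta = 0.000628 m = 0.628 mm
Final answer: delta = 0.628 mm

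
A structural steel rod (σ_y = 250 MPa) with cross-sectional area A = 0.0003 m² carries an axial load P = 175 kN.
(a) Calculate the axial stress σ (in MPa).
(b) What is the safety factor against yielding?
(a) Axial stress σ = P/A. Convert P = 175 kN = 175000 N.
  σ = 175000 / 0.0003 = 5.833 × 10⁸ Pa = 583.3 MPa
(b) Safety factor SF = σ_y/σ = 250 / 583.3 = 0.4286
Final answer: (a) σ = 583.3 MPa, (b) SF = 0.4286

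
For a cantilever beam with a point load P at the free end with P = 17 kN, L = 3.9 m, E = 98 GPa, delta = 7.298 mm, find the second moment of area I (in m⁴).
Model: a cantilever beam with a point load P at the free end, so delta = (P·L^3) / (3·E·I).
Solve for I: I = (P·L^3) / (3·delta·E).
Convert to SI units:
  P = 17 kN = 17000 N
  E = 98 GPa = 9.8 × 10¹⁰ Pa
  delta = 7.298 mm = 0.007298 m
Substitute:
  I = (17000 × 3.9^3) / (3 × 0.007298 × (9.8 × 10¹⁰))
  I = 0.00047 m⁴
Final answer: I = 0.00047 m⁴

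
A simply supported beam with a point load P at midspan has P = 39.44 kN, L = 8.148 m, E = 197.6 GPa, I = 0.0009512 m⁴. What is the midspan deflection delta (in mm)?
Model: a simply supported beam with a point load P at midspan, so delta = (P·L^3) / (48·E·I).
Convert to SI units:
  P = 39.44 kN = 39440 N
  E = 197.6 GPa = 1.976 × 10¹¹ Pa
Substitute:
  delta = (39440 × 8.148^3) / (48 × (1.976 × 10¹¹) × 0.0009512)
  delta = 0.002365 m
Convert: delta = 0.002365 m = 2.365 mm
Final answer: delta = 2.365 mm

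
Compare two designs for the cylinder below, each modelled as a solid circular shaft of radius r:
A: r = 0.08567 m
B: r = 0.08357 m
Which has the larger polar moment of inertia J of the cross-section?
Model: a solid circular shaft of radius r, so J = (π·r^4) / 2 (SI units).
  A: J = (π × 0.08567^4) / 2 = 8.461 × 10⁻⁵ m⁴
  B: J = (π × 0.08357^4) / 2 = 7.662 × 10⁻⁵ m⁴
8.461 × 10⁻⁵ m⁴ > 7.662 × 10⁻⁵ m⁴, so A is larger.
Final answer: A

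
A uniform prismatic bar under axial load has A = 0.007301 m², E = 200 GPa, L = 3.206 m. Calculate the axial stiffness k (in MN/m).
Model: a uniform prismatic bar under axial load, so k = (A·E) / L.
Convert to SI units:
  E = 200 GPa = 2 × 10¹¹ Pa
Substitute:
  k = (0.007301 × (2 × 10¹¹)) / 3.206
  k = 4.555 × 10⁸ N/m
Convert: k = 4.555 × 10⁸ N/m = 455.5 MN/m
Final answer: k = 455.5 MN/m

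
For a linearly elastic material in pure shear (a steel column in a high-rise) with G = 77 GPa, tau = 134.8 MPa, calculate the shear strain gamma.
Model: a linearly elastic material in pure shear, so tau = G·gamma.
Solve for gamma: gamma = tau / G.
Convert to SI units:
  G = 77 GPa = 7.7 × 10¹⁰ Pa
  tau = 134.8 MPa = 1.348 × 10⁸ Pa
Substitute:
  gamma = (1.348 × 10⁸) / (7.7 × 10¹⁰)
  gamma = 0.001751
Final answer: gamma = 0.001751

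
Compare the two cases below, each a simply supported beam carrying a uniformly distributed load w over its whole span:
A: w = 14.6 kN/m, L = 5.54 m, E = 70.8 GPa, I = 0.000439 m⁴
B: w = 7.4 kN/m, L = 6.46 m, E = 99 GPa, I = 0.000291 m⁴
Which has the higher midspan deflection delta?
Model: a simply supported beam carrying a uniformly distributed load w over its whole span, so delta = (5·w·L^4) / (384·E·I) (SI units).
  A: delta = (5 × 14600 × 5.54^4) / (384 × (7.08 × 10¹⁰) × 0.000439) = 0.005761 m = 5.761 mm
  B: delta = (5 × 7400 × 6.46^4) / (384 × (9.9 × 10¹⁰) × 0.000291) = 0.005825 m = 5.825 mm
5.825 mm > 5.761 mm, so B is larger.
Final answer: B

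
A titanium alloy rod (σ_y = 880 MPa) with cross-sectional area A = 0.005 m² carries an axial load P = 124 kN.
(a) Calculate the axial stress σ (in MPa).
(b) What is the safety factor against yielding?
(a) Axial stress σ = P/A. Convert P = 124 kN = 124000 N.
  σ = 124000 / 0.005 = 2.48 × 10⁷ Pa = 24.8 MPa
(b) Safety factor SF = σ_y/σ = 880 / 24.8 = 35.48
Final answer: (a) σ = 24.8 MPa, (b) SF = 35.48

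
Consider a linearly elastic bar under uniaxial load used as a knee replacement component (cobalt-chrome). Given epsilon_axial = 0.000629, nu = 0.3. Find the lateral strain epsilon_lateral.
Model: a linearly elastic bar under uniaxial load, so epsilon_lateral = -nu·epsilon_axial.
Substitute:
  epsilon_lateral = -(0.3 × 0.000629)
  epsilon_lateral = -0.0001887
Final answer: epsilon_lateral = -0.0001887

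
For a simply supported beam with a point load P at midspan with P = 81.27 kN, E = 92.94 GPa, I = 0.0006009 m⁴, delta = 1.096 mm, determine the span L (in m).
Model: a simply supported beam with a point load P at midspan, so delta = (P·L^3) / (48·E·I).
Solve for L: L = ((48·delta·E·I) / P)^(1/3).
Convert to SI units:
  P = 81.27 kN = 81270 N
  E = 92.94 GPa = 9.294 × 10¹⁰ Pa
  delta = 1.096 mm = 0.001096 m
Substitute:
  L = ((48 × 0.001096 × (9.294 × 10¹⁰) × 0.0006009) / 81270)^(1/3)
  L = 3.307 m
Final answer: L = 3.307 m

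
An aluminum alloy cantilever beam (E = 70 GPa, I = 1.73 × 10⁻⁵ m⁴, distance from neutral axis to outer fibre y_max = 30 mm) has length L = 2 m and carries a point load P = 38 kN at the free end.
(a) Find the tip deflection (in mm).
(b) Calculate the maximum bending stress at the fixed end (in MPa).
(a) Tip deflection of a cantilever with an end point load: δ = P·L^3 / (3·E·I). Convert P = 38 kN = 38000 N, E = 70 GPa = 7 × 10¹⁰ Pa.
  δ = (38000 × 2^3) / (3 × (7 × 10¹⁰) × (1.73 × 10⁻⁵)) = 0.08368 m = 83.68 mm
(b) Maximum bending moment at the fixed end: M = P·L = 38000 × 2 = 76000 N·m. Convert y_max = 30 mm = 0.03 m.
  σ = M·y_max / I = (76000 × 0.03) / (1.73 × 10⁻⁵) = 1.318 × 10⁸ Pa = 131.8 MPa
Final answer: (a) δ = 83.68 mm, (b) σ = 131.8 MPa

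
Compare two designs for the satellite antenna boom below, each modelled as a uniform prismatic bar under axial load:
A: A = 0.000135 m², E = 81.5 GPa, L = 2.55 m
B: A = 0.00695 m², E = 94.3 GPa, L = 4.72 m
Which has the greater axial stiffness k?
Model: a uniform prismatic bar under axial load, so k = (A·E) / L (SI units).
  A: k = (0.000135 × (8.15 × 10¹⁰)) / 2.55 = 4.315 × 10⁶ N/m = 4.315 MN/m
  B: k = (0.00695 × (9.43 × 10¹⁰)) / 4.72 = 1.389 × 10⁸ N/m = 138.9 MN/m
138.9 MN/m > 4.315 MN/m, so B is larger.
Final answer: B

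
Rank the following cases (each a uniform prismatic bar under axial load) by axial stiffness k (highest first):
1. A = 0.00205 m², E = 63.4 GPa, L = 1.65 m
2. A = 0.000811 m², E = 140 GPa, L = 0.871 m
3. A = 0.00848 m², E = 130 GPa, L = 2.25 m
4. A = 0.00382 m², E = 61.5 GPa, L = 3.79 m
Model: a uniform prismatic bar under axial load, so k = (A·E) / L (SI units).
  Case 1: k = (0.00205 × (6.34 × 10¹⁰)) / 1.65 = 7.877 × 10⁷ N/m = 78.77 MN/m
  Case 2: k = (0.000811 × (1.4 × 10¹¹)) / 0.871 = 1.304 × 10⁸ N/m = 130.4 MN/m
  Case 3: k = (0.00848 × (1.3 × 10¹¹)) / 2.25 = 4.9 × 10⁸ N/m = 490 MN/m
  Case 4: k = (0.00382 × (6.15 × 10¹⁰)) / 3.79 = 6.199 × 10⁷ N/m = 61.99 MN/m
Ordering: 490 MN/m (case 3) > 130.4 MN/m (case 2) > 78.77 MN/m (case 1) > 61.99 MN/m (case 4)
Final answer: 3, 2, 1, 4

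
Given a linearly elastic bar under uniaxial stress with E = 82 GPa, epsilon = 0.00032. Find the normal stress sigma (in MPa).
Model: a linearly elastic bar under uniaxial stress, so sigma = E·epsilon.
Convert to SI units:
  E = 82 GPa = 8.2 × 10¹⁰ Pa
Substitute:
  sigma = (8.2 × 10¹⁰) × 0.00032
  sigma = 2.624 × 10⁷ Pa
Convert: sigma = 2.624 × 10⁷ Pa = 26.24 MPa
Final answer: sigma = 26.24 MPa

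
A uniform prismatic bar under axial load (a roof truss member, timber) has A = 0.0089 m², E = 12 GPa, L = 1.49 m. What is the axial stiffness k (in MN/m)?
Model: a uniform prismatic bar under axial load, so k = (A·E) / L.
Convert to SI units:
  E = 12 GPa = 1.2 × 10¹⁰ Pa
Substitute:
  k = (0.0089 × (1.2 × 10¹⁰)) / 1.49
  k = 7.168 × 10⁷ N/m
Convert: k = 7.168 × 10⁷ N/m = 71.68 MN/m
Final answer: k = 71.68 MN/m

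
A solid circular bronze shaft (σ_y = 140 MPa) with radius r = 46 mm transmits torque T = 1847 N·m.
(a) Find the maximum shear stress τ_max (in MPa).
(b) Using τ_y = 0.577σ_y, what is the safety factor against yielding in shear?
(a) For a solid circular shaft, τ_max = T·r/J with J = π·r^4/2, i.e. τ_max = 2·T / (π·r^3). Convert r = 46 mm = 0.046 m.
  τ_max = (2 × 1847) / (π × 0.046^3) = 1.208 × 10⁷ Pa = 12.08 MPa
(b) τ_y = 0.577 × 140 = 80.78 MPa
  SF = τ_y/τ_max = 80.78 / 12.08 = 6.687
Final answer: (a) τ_max = 12.08 MPa, (b) SF = 6.687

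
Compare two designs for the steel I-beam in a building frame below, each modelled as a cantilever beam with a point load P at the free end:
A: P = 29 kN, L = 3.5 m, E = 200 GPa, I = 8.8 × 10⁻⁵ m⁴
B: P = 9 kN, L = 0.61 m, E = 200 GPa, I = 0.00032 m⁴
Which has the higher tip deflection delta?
Model: a cantilever beam with a point load P at the free end, so delta = (P·L^3) / (3·E·I) (SI units).
  A: delta = (29000 × 3.5^3) / (3 × (2 × 10¹¹) × (8.8 × 10⁻⁵)) = 0.02355 m = 23.55 mm
  B: delta = (9000 × 0.61^3) / (3 × (2 × 10¹¹) × 0.00032) = 1.064 × 10⁻⁵ m = 0.01064 mm
23.55 mm > 0.01064 mm, so A is larger.
Final answer: A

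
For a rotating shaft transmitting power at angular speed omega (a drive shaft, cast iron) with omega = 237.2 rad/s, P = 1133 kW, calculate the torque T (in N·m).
Model: a rotating shaft transmitting power at angular speed omega, so P = T·omega.
Solve for T: T = P / omega.
Convert to SI units:
  P = 1133 kW = 1.133 × 10⁶ W
Substitute:
  T = (1.133 × 10⁶) / 237.2
  T = 4777 N·m
Final answer: T = 4777 N·m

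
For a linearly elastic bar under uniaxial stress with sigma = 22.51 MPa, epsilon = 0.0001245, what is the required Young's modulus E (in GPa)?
Model: a linearly elastic bar under uniaxial stress, so epsilon = sigma / E.
Solve for E: E = sigma / epsilon.
Convert to SI units:
  sigma = 22.51 MPa = 2.251 × 10⁷ Pa
Substitute:
  E = (2.251 × 10⁷) / 0.0001245
  E = 1.808 × 10¹¹ Pa
Convert: E = 1.808 × 10¹¹ Pa = 180.8 GPa
Final answer: E = 180.8 GPa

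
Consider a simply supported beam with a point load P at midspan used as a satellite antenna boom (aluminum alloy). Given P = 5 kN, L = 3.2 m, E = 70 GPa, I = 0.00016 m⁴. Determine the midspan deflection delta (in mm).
Model: a simply supported beam with a point load P at midspan, so delta = (P·L^3) / (48·E·I).
Convert to SI units:
  P = 5 kN = 5000 N
  E = 70 GPa = 7 × 10¹⁰ Pa
Substitute:
  delta = (5000 × 3.2^3) / (48 × (7 × 10¹⁰) × 0.00016)
  delta = 0.0003048 m
Convert: delta = 0.0003048 m = 0.3048 mm
Final answer: delta = 0.3048 mm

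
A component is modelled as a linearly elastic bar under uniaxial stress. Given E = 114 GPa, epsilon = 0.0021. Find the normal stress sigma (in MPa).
Model: a linearly elastic bar under uniaxial stress, so sigma = E·epsilon.
Convert to SI units:
  E = 114 GPa = 1.14 × 10¹¹ Pa
Substitute:
  sigma = (1.14 × 10¹¹) × 0.0021
  sigma = 2.394 × 10⁸ Pa
Convert: sigma = 2.394 × 10⁸ Pa = 239.4 MPa
Final answer: sigma = 239.4 MPa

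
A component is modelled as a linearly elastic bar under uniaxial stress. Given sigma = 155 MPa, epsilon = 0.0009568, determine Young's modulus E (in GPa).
Model: a linearly elastic bar under uniaxial stress, so epsilon = sigma / E.
Solve for E: E = sigma / epsilon.
Convert to SI units:
  sigma = 155 MPa = 1.55 × 10⁸ Pa
Substitute:
  E = (1.55 × 10⁸) / 0.0009568
  E = 1.62 × 10¹¹ Pa
Convert: E = 1.62 × 10¹¹ Pa = 162 GPa
Final answer: E = 162 GPa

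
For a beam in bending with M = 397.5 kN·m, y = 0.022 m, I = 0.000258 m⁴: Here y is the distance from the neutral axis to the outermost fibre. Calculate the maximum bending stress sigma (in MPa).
Model: a beam in bending, so sigma = (M·y) / I.
Convert to SI units:
  M = 397.5 kN·m = 397500 N·m
Substitute:
  sigma = (397500 × 0.022) / 0.000258
  sigma = 3.39 × 10⁷ Pa
Convert: sigma = 3.39 × 10⁷ Pa = 33.9 MPa
Final answer: sigma = 33.9 MPa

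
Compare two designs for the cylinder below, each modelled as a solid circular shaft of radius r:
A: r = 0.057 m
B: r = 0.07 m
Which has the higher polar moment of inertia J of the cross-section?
Model: a solid circular shaft of radius r, so J = (π·r^4) / 2 (SI units).
  A: J = (π × 0.057^4) / 2 = 1.658 × 10⁻⁵ m⁴
  B: J = (π × 0.07^4) / 2 = 3.771 × 10⁻⁵ m⁴
3.771 × 10⁻⁵ m⁴ > 1.658 × 10⁻⁵ m⁴, so B is larger.
Final answer: B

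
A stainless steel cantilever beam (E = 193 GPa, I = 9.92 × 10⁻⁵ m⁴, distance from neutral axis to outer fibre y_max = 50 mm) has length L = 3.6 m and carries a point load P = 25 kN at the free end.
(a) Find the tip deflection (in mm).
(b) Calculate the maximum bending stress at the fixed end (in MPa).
(a) Tip deflection of a cantilever with an end point load: δ = P·L^3 / (3·E·I). Convert P = 25 kN = 25000 N, E = 193 GPa = 1.93 × 10¹¹ Pa.
  δ = (25000 × 3.6^3) / (3 × (1.93 × 10¹¹) × (9.92 × 10⁻⁵)) = 0.02031 m = 20.31 mm
(b) Maximum bending moment at the fixed end: M = P·L = 25000 × 3.6 = 90000 N·m. Convert y_max = 50 mm = 0.05 m.
  σ = M·y_max / I = (90000 × 0.05) / (9.92 × 10⁻⁵) = 4.536 × 10⁷ Pa = 45.36 MPa
Final answer: (a) δ = 20.31 mm, (b) σ = 45.36 MPa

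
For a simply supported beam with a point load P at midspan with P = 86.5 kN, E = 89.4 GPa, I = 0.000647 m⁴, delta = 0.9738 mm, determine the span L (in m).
Model: a simply supported beam with a point load P at midspan, so delta = (P·L^3) / (48·E·I).
Solve for L: L = ((48·delta·E·I) / P)^(1/3).
Convert to SI units:
  P = 86.5 kN = 86500 N
  E = 89.4 GPa = 8.94 × 10¹⁰ Pa
  delta = 0.9738 mm = 0.0009738 m
Substitute:
  L = ((48 × 0.0009738 × (8.94 × 10¹⁰) × 0.000647) / 86500)^(1/3)
  L = 3.15 m
Final answer: L = 3.15 m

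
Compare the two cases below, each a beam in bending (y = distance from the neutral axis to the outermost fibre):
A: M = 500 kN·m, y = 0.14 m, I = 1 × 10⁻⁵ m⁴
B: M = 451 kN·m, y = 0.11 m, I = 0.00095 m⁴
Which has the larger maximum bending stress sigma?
Model: a beam in bending (y = distance from the neutral axis to the outermost fibre), so sigma = (M·y) / I (SI units).
  A: sigma = (500000 × 0.14) / (1 × 10⁻⁵) = 7 × 10⁹ Pa = 7000 MPa
  B: sigma = (451000 × 0.11) / 0.00095 = 5.222 × 10⁷ Pa = 52.22 MPa
7000 MPa > 52.22 MPa, so A is larger.
Final answer: A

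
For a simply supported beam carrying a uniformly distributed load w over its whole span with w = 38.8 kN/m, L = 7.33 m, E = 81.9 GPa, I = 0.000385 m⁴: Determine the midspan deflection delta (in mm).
Model: a simply supported beam carrying a uniformly distributed load w over its whole span, so delta = (5·w·L^4) / (384·E·I).
Convert to SI units:
  w = 38.8 kN/m = 38800 N/m
  E = 81.9 GPa = 8.19 × 10¹⁰ Pa
Substitute:
  delta = (5 × 38800 × 7.33^4) / (384 × (8.19 × 10¹⁰) × 0.000385)
  delta = 0.04625 m
Convert: delta = 0.04625 m = 46.25 mm
Final answer: delta = 46.25 mm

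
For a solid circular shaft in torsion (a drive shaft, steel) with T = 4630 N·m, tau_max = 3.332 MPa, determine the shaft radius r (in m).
Model: a solid circular shaft in torsion, so tau_max = (2·T) / (π·r^3).
Solve for r: r = ((2·T) / (π·tau_max))^(1/3).
Convert to SI units:
  tau_max = 3.332 MPa = 3.332 × 10⁶ Pa
Substitute:
  r = ((2 × 4630) / (π × (3.332 × 10⁶)))^(1/3)
  r = 0.096 m
Final answer: r = 0.096 m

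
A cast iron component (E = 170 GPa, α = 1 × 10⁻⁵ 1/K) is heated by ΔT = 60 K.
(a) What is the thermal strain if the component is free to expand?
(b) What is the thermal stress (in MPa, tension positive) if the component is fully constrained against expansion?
(a) Free thermal strain ε_th = α·ΔT = (1 × 10⁻⁵) × 60 = 0.0006
(b) Fully constrained, the expansion is suppressed, so σ = -E·α·ΔT. Convert E = 170 GPa = 1.7 × 10¹¹ Pa.
  σ = -(1.7 × 10¹¹) × (1 × 10⁻⁵) × 60 = -1.02 × 10⁸ Pa = -102 MPa (compressive)
Final answer: (a) ε_th = 0.0006, (b) σ = -102 MPa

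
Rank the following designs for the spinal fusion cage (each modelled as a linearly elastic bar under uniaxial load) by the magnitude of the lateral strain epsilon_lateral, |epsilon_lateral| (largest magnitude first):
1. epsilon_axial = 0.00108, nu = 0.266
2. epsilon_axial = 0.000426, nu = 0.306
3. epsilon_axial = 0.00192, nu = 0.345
Model: a linearly elastic bar under uniaxial load, so epsilon_lateral = -nu·epsilon_axial (SI units).
  Case 1: epsilon_lateral = -(0.266 × 0.00108) = -0.0002873
  Case 2: epsilon_lateral = -(0.306 × 0.000426) = -0.0001304
  Case 3: epsilon_lateral = -(0.345 × 0.00192) = -0.0006624
Ordering by |epsilon_lateral|: 0.0006624 (case 3) > 0.0002873 (case 1) > 0.0001304 (case 2)
Final answer: 3, 1, 2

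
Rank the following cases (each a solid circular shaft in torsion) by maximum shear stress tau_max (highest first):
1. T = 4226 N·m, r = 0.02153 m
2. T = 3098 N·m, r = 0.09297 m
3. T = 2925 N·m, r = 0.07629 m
Model: a solid circular shaft in torsion, so tau_max = (2·T) / (π·r^3) (SI units).
  Case 1: tau_max = (2 × 4226) / (π × 0.02153^3) = 2.696 × 10⁸ Pa = 269.6 MPa
  Case 2: tau_max = (2 × 3098) / (π × 0.09297^3) = 2.454 × 10⁶ Pa = 2.454 MPa
  Case 3: tau_max = (2 × 2925) / (π × 0.07629^3) = 4.194 × 10⁶ Pa = 4.194 MPa
Ordering: 269.6 MPa (case 1) > 4.194 MPa (case 3) > 2.454 MPa (case 2)
Final answer: 1, 3, 2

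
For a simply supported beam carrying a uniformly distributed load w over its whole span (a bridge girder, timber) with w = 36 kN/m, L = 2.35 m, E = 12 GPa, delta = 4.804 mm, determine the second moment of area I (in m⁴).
Model: a simply supported beam carrying a uniformly distributed load w over its whole span, so delta = (5·w·L^4) / (384·E·I).
Solve for I: I = (5·w·L^4) / (384·delta·E).
Convert to SI units:
  w = 36 kN/m = 36000 N/m
  E = 12 GPa = 1.2 × 10¹⁰ Pa
  delta = 4.804 mm = 0.004804 m
Substitute:
  I = (5 × 36000 × 2.35^4) / (384 × 0.004804 × (1.2 × 10¹⁰))
  I = 0.000248 m⁴
Final answer: I = 0.000248 m⁴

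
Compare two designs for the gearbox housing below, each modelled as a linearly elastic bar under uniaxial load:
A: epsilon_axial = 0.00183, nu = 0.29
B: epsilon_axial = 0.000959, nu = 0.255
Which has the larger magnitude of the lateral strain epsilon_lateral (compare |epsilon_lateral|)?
Model: a linearly elastic bar under uniaxial load, so epsilon_lateral = -nu·epsilon_axial (SI units).
  A: epsilon_lateral = -(0.29 × 0.00183) = -0.0005307
  B: epsilon_lateral = -(0.255 × 0.000959) = -0.0002445
|epsilon_lateral|: A = 0.0005307, B = 0.0002445, so A is larger in magnitude.
Final answer: A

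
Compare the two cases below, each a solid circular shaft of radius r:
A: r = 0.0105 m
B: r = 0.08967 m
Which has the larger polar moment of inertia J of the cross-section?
Model: a solid circular shaft of radius r, so J = (π·r^4) / 2 (SI units).
  A: J = (π × 0.0105^4) / 2 = 1.909 × 10⁻⁸ m⁴
  B: J = (π × 0.08967^4) / 2 = 0.0001016 m⁴
0.0001016 m⁴ > 1.909 × 10⁻⁸ m⁴, so B is larger.
Final answer: B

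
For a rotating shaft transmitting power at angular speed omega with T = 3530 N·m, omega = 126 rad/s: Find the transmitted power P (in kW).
Model: a rotating shaft transmitting power at angular speed omega, so P = T·omega.
Substitute:
  P = 3530 × 126
  P = 444800 W
Convert: P = 444800 W = 444.8 kW
Final answer: P = 444.8 kW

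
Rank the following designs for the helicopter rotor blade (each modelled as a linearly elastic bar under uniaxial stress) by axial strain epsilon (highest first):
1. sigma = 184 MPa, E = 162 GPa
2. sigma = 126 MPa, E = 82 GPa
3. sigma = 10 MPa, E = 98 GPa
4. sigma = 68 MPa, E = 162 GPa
Model: a linearly elastic bar under uniaxial stress, so epsilon = sigma / E (SI units).
  Case 1: epsilon = (1.84 × 10⁸) / (1.62 × 10¹¹) = 0.001136
  Case 2: epsilon = (1.26 × 10⁸) / (8.2 × 10¹⁰) = 0.001537
  Case 3: epsilon = (1 × 10⁷) / (9.8 × 10¹⁰) = 0.000102
  Case 4: epsilon = (6.8 × 10⁷) / (1.62 × 10¹¹) = 0.0004198
Ordering: 0.001537 (case 2) > 0.001136 (case 1) > 0.0004198 (case 4) > 0.000102 (case 3)
Final answer: 2, 1, 4, 3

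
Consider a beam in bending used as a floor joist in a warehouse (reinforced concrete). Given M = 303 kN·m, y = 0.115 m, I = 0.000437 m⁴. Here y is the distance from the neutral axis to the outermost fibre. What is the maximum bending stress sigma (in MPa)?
Model: a beam in bending, so sigma = (M·y) / I.
Convert to SI units:
  M = 303 kN·m = 303000 N·m
Substitute:
  sigma = (303000 × 0.115) / 0.000437
  sigma = 7.974 × 10⁷ Pa
Convert: sigma = 7.974 × 10⁷ Pa = 79.74 MPa
Final answer: sigma = 79.74 MPa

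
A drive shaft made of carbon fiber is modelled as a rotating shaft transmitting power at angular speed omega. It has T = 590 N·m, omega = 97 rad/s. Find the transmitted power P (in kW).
Model: a rotating shaft transmitting power at angular speed omega, so P = T·omega.
Substitute:
  P = 590 × 97
  P = 57230 W
Convert: P = 57230 W = 57.23 kW
Final answer: P = 57.23 kW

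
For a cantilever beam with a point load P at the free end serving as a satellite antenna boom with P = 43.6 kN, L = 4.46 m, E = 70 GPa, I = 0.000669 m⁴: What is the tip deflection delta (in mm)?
Model: a cantilever beam with a point load P at the free end, so delta = (P·L^3) / (3·E·I).
Convert to SI units:
  P = 43.6 kN = 43600 N
  E = 70 GPa = 7 × 10¹⁰ Pa
Substitute:
  delta = (43600 × 4.46^3) / (3 × (7 × 10¹⁰) × 0.000669)
  delta = 0.02753 m
Convert: delta = 0.02753 m = 27.53 mm
Final answer: delta = 27.53 mm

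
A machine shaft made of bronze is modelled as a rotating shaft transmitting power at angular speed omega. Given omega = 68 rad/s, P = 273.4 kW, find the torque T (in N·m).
Model: a rotating shaft transmitting power at angular speed omega, so P = T·omega.
Solve for T: T = P / omega.
Convert to SI units:
  P = 273.4 kW = 273400 W
Substitute:
  T = 273400 / 68
  T = 4021 N·m
Final answer: T = 4021 N·m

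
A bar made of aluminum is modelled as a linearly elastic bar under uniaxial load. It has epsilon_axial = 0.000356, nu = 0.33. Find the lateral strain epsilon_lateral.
Model: a linearly elastic bar under uniaxial load, so epsilon_lateral = -nu·epsilon_axial.
Substitute:
  epsilon_lateral = -(0.33 × 0.000356)
  epsilon_lateral = -0.0001175
Final answer: epsilon_lateral = -0.0001175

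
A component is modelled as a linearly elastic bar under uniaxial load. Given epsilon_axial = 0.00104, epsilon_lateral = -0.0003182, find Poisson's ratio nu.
Model: a linearly elastic bar under uniaxial load, so epsilon_lateral = -nu·epsilon_axial.
Solve for nu: nu = -epsilon_lateral / epsilon_axial.
Substitute:
  nu = -(-0.0003182) / 0.00104
  nu = 0.306
Final answer: nu = 0.306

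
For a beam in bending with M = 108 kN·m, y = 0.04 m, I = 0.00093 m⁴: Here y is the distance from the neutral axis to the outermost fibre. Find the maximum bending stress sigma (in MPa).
Model: a beam in bending, so sigma = (M·y) / I.
Convert to SI units:
  M = 108 kN·m = 108000 N·m
Substitute:
  sigma = (108000 × 0.04) / 0.00093
  sigma = 4.645 × 10⁶ Pa
Convert: sigma = 4.645 × 10⁶ Pa = 4.645 MPa
Final answer: sigma = 4.645 MPa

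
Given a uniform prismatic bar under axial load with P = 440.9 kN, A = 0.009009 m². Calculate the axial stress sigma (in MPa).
Model: a uniform prismatic bar under axial load, so sigma = P / A.
Convert to SI units:
  P = 440.9 kN = 440900 N
Substitute:
  sigma = 440900 / 0.009009
  sigma = 4.894 × 10⁷ Pa
Convert: sigma = 4.894 × 10⁷ Pa = 48.94 MPa
Final answer: sigma = 48.94 MPa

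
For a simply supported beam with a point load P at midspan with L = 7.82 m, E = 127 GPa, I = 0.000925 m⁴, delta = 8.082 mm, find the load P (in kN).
Model: a simply supported beam with a point load P at midspan, so delta = (P·L^3) / (48·E·I).
Solve for P: P = (48·delta·E·I) / L^3.
Convert to SI units:
  E = 127 GPa = 1.27 × 10¹¹ Pa
  delta = 8.082 mm = 0.008082 m
Substitute:
  P = (48 × 0.008082 × (1.27 × 10¹¹) × 0.000925) / 7.82^3
  P = 95300 N
Convert: P = 95300 N = 95.3 kN
Final answer: P = 95.3 kN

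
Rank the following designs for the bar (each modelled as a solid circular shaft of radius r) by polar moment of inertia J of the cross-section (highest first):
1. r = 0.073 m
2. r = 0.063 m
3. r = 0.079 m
Model: a solid circular shaft of radius r, so J = (π·r^4) / 2 (SI units).
  Case 1: J = (π × 0.073^4) / 2 = 4.461 × 10⁻⁵ m⁴
  Case 2: J = (π × 0.063^4) / 2 = 2.474 × 10⁻⁵ m⁴
  Case 3: J = (π × 0.079^4) / 2 = 6.118 × 10⁻⁵ m⁴
Ordering: 6.118 × 10⁻⁵ m⁴ (case 3) > 4.461 × 10⁻⁵ m⁴ (case 1) > 2.474 × 10⁻⁵ m⁴ (case 2)
Final answer: 3, 1, 2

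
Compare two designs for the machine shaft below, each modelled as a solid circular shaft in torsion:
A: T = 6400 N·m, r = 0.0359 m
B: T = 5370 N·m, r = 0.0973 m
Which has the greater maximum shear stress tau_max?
Model: a solid circular shaft in torsion, so tau_max = (2·T) / (π·r^3) (SI units).
  A: tau_max = (2 × 6400) / (π × 0.0359^3) = 8.806 × 10⁷ Pa = 88.06 MPa
  B: tau_max = (2 × 5370) / (π × 0.0973^3) = 3.711 × 10⁶ Pa = 3.711 MPa
88.06 MPa > 3.711 MPa, so A is larger.
Final answer: A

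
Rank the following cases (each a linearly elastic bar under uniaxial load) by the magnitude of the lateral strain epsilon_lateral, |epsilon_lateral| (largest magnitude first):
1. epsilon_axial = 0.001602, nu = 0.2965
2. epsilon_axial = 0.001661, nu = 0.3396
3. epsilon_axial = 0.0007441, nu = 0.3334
Model: a linearly elastic bar under uniaxial load, so epsilon_lateral = -nu·epsilon_axial (SI units).
  Case 1: epsilon_lateral = -(0.2965 × 0.001602) = -0.000475
  Case 2: epsilon_lateral = -(0.3396 × 0.001661) = -0.0005641
  Case 3: epsilon_lateral = -(0.3334 × 0.0007441) = -0.0002481
Ordering by |epsilon_lateral|: 0.0005641 (case 2) > 0.000475 (case 1) > 0.0002481 (case 3)
Final answer: 2, 1, 3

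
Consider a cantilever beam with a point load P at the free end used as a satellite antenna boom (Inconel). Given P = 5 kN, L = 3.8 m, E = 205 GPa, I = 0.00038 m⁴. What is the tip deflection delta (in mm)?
Model: a cantilever beam with a point load P at the free end, so delta = (P·L^3) / (3·E·I).
Convert to SI units:
  P = 5 kN = 5000 N
  E = 205 GPa = 2.05 × 10¹¹ Pa
Substitute:
  delta = (5000 × 3.8^3) / (3 × (2.05 × 10¹¹) × 0.00038)
  delta = 0.001174 m
Convert: delta = 0.001174 m = 1.174 mm
Final answer: delta = 1.174 mm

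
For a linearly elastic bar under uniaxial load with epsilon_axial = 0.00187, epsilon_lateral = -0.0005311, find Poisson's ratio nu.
Model: a linearly elastic bar under uniaxial load, so epsilon_lateral = -nu·epsilon_axial.
Solve for nu: nu = -epsilon_lateral / epsilon_axial.
Substitute:
  nu = -(-0.0005311) / 0.00187
  nu = 0.284
Final answer: nu = 0.284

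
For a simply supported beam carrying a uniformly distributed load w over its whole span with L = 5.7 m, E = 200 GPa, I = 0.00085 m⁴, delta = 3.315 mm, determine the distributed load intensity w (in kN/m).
Model: a simply supported beam carrying a uniformly distributed load w over its whole span, so delta = (5·w·L^4) / (384·E·I).
Solve for w: w = (384·delta·E·I) / (5·L^4).
Convert to SI units:
  E = 200 GPa = 2 × 10¹¹ Pa
  delta = 3.315 mm = 0.003315 m
Substitute:
  w = (384 × 0.003315 × (2 × 10¹¹) × 0.00085) / (5 × 5.7^4)
  w = 41000 N/m
Convert: w = 41000 N/m = 41 kN/m
Final answer: w = 41 kN/m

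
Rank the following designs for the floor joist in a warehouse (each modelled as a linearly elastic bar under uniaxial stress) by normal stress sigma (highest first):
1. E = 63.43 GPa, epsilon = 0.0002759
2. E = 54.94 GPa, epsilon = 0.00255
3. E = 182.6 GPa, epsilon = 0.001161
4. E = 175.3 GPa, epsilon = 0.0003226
Model: a linearly elastic bar under uniaxial stress, so sigma = E·epsilon (SI units).
  Case 1: sigma = (6.343 × 10¹⁰) × 0.0002759 = 1.75 × 10⁷ Pa = 17.5 MPa
  Case 2: sigma = (5.494 × 10¹⁰) × 0.00255 = 1.401 × 10⁸ Pa = 140.1 MPa
  Case 3: sigma = (1.826 × 10¹¹) × 0.001161 = 2.12 × 10⁸ Pa = 212 MPa
  Case 4: sigma = (1.753 × 10¹¹) × 0.0003226 = 5.655 × 10⁷ Pa = 56.55 MPa
Ordering: 212 MPa (case 3) > 140.1 MPa (case 2) > 56.55 MPa (case 4) > 17.5 MPa (case 1)
Final answer: 3, 2, 4, 1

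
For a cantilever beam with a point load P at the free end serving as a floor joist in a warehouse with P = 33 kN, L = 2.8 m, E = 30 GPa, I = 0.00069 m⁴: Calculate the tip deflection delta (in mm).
Model: a cantilever beam with a point load P at the free end, so delta = (P·L^3) / (3·E·I).
Convert to SI units:
  P = 33 kN = 33000 N
  E = 30 GPa = 3 × 10¹⁰ Pa
Substitute:
  delta = (33000 × 2.8^3) / (3 × (3 × 10¹⁰) × 0.00069)
  delta = 0.01167 m
Convert: delta = 0.01167 m = 11.67 mm
Final answer: delta = 11.67 mm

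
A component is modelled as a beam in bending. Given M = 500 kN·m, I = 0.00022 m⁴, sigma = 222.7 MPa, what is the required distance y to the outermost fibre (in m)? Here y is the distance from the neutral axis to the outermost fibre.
Model: a beam in bending, so sigma = (M·y) / I.
Solve for y: y = (sigma·I) / M.
Convert to SI units:
  M = 500 kN·m = 500000 N·m
  sigma = 222.7 MPa = 2.227 × 10⁸ Pa
Substitute:
  y = ((2.227 × 10⁸) × 0.00022) / 500000
  y = 0.09799 m
Final answer: y = 0.09799 m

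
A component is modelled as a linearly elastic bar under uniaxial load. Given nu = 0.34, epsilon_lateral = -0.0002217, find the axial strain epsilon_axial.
Model: a linearly elastic bar under uniaxial load, so epsilon_lateral = -nu·epsilon_axial.
Solve for epsilon_axial: epsilon_axial = -epsilon_lateral / nu.
Substitute:
  epsilon_axial = -(-0.0002217) / 0.34
  epsilon_axial = 0.0006521
Final answer: epsilon_axial = 0.0006521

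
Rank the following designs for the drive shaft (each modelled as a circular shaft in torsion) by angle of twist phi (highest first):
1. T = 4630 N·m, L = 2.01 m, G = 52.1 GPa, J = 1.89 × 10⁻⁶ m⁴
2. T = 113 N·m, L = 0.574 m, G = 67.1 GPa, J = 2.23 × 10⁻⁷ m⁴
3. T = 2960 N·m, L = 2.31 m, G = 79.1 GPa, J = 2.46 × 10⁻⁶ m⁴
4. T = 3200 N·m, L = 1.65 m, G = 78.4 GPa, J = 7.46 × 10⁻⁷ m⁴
Model: a circular shaft in torsion, so phi = (T·L) / (G·J) (SI units).
  Case 1: phi = (4630 × 2.01) / ((5.21 × 10¹⁰) × (1.89 × 10⁻⁶)) = 0.09451 rad = 5.415°
  Case 2: phi = (113 × 0.574) / ((6.71 × 10¹⁰) × (2.23 × 10⁻⁷)) = 0.004335 rad = 0.2484°
  Case 3: phi = (2960 × 2.31) / ((7.91 × 10¹⁰) × (2.46 × 10⁻⁶)) = 0.03514 rad = 2.013°
  Case 4: phi = (3200 × 1.65) / ((7.84 × 10¹⁰) × (7.46 × 10⁻⁷)) = 0.09028 rad = 5.173°
Ordering: 5.415° (case 1) > 5.173° (case 4) > 2.013° (case 3) > 0.2484° (case 2)
Final answer: 1, 4, 3, 2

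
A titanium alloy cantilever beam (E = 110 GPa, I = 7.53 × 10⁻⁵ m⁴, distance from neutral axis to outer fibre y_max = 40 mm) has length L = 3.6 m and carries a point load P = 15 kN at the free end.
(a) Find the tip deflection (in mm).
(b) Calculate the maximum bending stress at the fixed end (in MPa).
(a) Tip deflection of a cantilever with an end point load: δ = P·L^3 / (3·E·I). Convert P = 15 kN = 15000 N, E = 110 GPa = 1.1 × 10¹¹ Pa.
  δ = (15000 × 3.6^3) / (3 × (1.1 × 10¹¹) × (7.53 × 10⁻⁵)) = 0.02816 m = 28.16 mm
(b) Maximum bending moment at the fixed end: M = P·L = 15000 × 3.6 = 54000 N·m. Convert y_max = 40 mm = 0.04 m.
  σ = M·y_max / I = (54000 × 0.04) / (7.53 × 10⁻⁵) = 2.869 × 10⁷ Pa = 28.69 MPa
Final answer: (a) δ = 28.16 mm, (b) σ = 28.69 MPa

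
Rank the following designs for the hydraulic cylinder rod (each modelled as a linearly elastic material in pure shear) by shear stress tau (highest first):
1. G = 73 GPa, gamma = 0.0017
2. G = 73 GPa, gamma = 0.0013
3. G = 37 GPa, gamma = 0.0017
Model: a linearly elastic material in pure shear, so tau = G·gamma (SI units).
  Case 1: tau = (7.3 × 10¹⁰) × 0.0017 = 1.241 × 10⁸ Pa = 124.1 MPa
  Case 2: tau = (7.3 × 10¹⁰) × 0.0013 = 9.49 × 10⁷ Pa = 94.9 MPa
  Case 3: tau = (3.7 × 10¹⁰) × 0.0017 = 6.29 × 10⁷ Pa = 62.9 MPa
Ordering: 124.1 MPa (case 1) > 94.9 MPa (case 2) > 62.9 MPa (case 3)
Final answer: 1, 2, 3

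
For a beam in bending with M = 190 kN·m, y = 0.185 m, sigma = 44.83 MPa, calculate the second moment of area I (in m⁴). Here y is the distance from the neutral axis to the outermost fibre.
Model: a beam in bending, so sigma = (M·y) / I.
Solve for I: I = (M·y) / sigma.
Convert to SI units:
  M = 190 kN·m = 190000 N·m
  sigma = 44.83 MPa = 4.483 × 10⁷ Pa
Substitute:
  I = (190000 × 0.185) / (4.483 × 10⁷)
  I = 0.0007841 m⁴
Final answer: I = 0.0007841 m⁴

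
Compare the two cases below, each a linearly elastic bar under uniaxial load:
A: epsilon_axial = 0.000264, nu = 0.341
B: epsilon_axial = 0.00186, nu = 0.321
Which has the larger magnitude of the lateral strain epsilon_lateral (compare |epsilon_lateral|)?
Model: a linearly elastic bar under uniaxial load, so epsilon_lateral = -nu·epsilon_axial (SI units).
  A: epsilon_lateral = -(0.341 × 0.000264) = -9.002 × 10⁻⁵
  B: epsilon_lateral = -(0.321 × 0.00186) = -0.0005971
|epsilon_lateral|: A = 9.002 × 10⁻⁵, B = 0.0005971, so B is larger in magnitude.
Final answer: B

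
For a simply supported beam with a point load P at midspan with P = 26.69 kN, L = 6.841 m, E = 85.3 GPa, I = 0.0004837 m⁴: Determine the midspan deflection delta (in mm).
Model: a simply supported beam with a point load P at midspan, so delta = (P·L^3) / (48·E·I).
Convert to SI units:
  P = 26.69 kN = 26690 N
  E = 85.3 GPa = 8.53 × 10¹⁰ Pa
Substitute:
  delta = (26690 × 6.841^3) / (48 × (8.53 × 10¹⁰) × 0.0004837)
  delta = 0.004315 m
Convert: delta = 0.004315 m = 4.315 mm
Final answer: delta = 4.315 mm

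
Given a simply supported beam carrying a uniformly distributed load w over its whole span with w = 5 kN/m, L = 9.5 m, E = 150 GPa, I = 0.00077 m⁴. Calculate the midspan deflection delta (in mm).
Model: a simply supported beam carrying a uniformly distributed load w over its whole span, so delta = (5·w·L^4) / (384·E·I).
Convert to SI units:
  w = 5 kN/m = 5000 N/m
  E = 150 GPa = 1.5 × 10¹¹ Pa
Substitute:
  delta = (5 × 5000 × 9.5^4) / (384 × (1.5 × 10¹¹) × 0.00077)
  delta = 0.004591 m
Convert: delta = 0.004591 m = 4.591 mm
Final answer: delta = 4.591 mm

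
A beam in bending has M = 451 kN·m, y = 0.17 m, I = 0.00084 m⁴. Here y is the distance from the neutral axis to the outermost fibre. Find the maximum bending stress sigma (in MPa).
Model: a beam in bending, so sigma = (M·y) / I.
Convert to SI units:
  M = 451 kN·m = 451000 N·m
Substitute:
  sigma = (451000 × 0.17) / 0.00084
  sigma = 9.127 × 10⁷ Pa
Convert: sigma = 9.127 × 10⁷ Pa = 91.27 MPa
Final answer: sigma = 91.27 MPa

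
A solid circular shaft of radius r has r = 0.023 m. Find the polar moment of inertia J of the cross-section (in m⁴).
Model: a solid circular shaft of radius r, so J = (π·r^4) / 2.
Substitute:
  J = (π × 0.023^4) / 2
  J = 4.396 × 10⁻⁷ m⁴
Final answer: J = 4.396 × 10⁻⁷ m⁴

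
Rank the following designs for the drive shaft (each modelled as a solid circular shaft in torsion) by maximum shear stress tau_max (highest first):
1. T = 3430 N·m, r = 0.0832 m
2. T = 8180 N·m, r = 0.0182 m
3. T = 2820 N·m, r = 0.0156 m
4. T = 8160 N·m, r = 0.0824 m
Model: a solid circular shaft in torsion, so tau_max = (2·T) / (π·r^3) (SI units).
  Case 1: tau_max = (2 × 3430) / (π × 0.0832^3) = 3.791 × 10⁶ Pa = 3.791 MPa
  Case 2: tau_max = (2 × 8180) / (π × 0.0182^3) = 8.638 × 10⁸ Pa = 863.8 MPa
  Case 3: tau_max = (2 × 2820) / (π × 0.0156^3) = 4.729 × 10⁸ Pa = 472.9 MPa
  Case 4: tau_max = (2 × 8160) / (π × 0.0824^3) = 9.285 × 10⁶ Pa = 9.285 MPa
Ordering: 863.8 MPa (case 2) > 472.9 MPa (case 3) > 9.285 MPa (case 4) > 3.791 MPa (case 1)
Final answer: 2, 3, 4, 1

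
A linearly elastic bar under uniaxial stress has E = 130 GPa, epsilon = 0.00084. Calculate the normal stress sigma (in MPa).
Model: a linearly elastic bar under uniaxial stress, so sigma = E·epsilon.
Convert to SI units:
  E = 130 GPa = 1.3 × 10¹¹ Pa
Substitute:
  sigma = (1.3 × 10¹¹) × 0.00084
  sigma = 1.092 × 10⁸ Pa
Convert: sigma = 1.092 × 10⁸ Pa = 109.2 MPa
Final answer: sigma = 109.2 MPa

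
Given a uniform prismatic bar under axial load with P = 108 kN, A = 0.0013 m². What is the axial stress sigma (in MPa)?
Model: a uniform prismatic bar under axial load, so sigma = P / A.
Convert to SI units:
  P = 108 kN = 108000 N
Substitute:
  sigma = 108000 / 0.0013
  sigma = 8.308 × 10⁷ Pa
Convert: sigma = 8.308 × 10⁷ Pa = 83.08 MPa
Final answer: sigma = 83.08 MPa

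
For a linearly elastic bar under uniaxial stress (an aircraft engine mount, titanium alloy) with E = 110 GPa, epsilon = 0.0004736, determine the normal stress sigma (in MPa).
Model: a linearly elastic bar under uniaxial stress, so epsilon = sigma / E.
Solve for sigma: sigma = epsilon·E.
Convert to SI units:
  E = 110 GPa = 1.1 × 10¹¹ Pa
Substitute:
  sigma = 0.0004736 × (1.1 × 10¹¹)
  sigma = 5.21 × 10⁷ Pa
Convert: sigma = 5.21 × 10⁷ Pa = 52.1 MPa
Final answer: sigma = 52.1 MPa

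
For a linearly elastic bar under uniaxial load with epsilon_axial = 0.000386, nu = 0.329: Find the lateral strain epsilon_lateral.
Model: a linearly elastic bar under uniaxial load, so epsilon_lateral = -nu·epsilon_axial.
Substitute:
  epsilon_lateral = -(0.329 × 0.000386)
  epsilon_lateral = -0.000127
Final answer: epsilon_lateral = -0.000127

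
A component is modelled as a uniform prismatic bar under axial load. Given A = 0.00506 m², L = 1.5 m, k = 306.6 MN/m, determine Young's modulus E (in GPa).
Model: a uniform prismatic bar under axial load, so k = (A·E) / L.
Solve for E: E = (k·L) / A.
Convert to SI units:
  k = 306.6 MN/m = 3.066 × 10⁸ N/m
Substitute:
  E = ((3.066 × 10⁸) × 1.5) / 0.00506
  E = 9.089 × 10¹⁰ Pa
Convert: E = 9.089 × 10¹⁰ Pa = 90.89 GPa
Final answer: E = 90.89 GPa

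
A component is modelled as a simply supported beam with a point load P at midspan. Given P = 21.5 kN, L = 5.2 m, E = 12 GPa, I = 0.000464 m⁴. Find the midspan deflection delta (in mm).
Model: a simply supported beam with a point load P at midspan, so delta = (P·L^3) / (48·E·I).
Convert to SI units:
  P = 21.5 kN = 21500 N
  E = 12 GPa = 1.2 × 10¹⁰ Pa
Substitute:
  delta = (21500 × 5.2^3) / (48 × (1.2 × 10¹⁰) × 0.000464)
  delta = 0.01131 m
Convert: delta = 0.01131 m = 11.31 mm
Final answer: delta = 11.31 mm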